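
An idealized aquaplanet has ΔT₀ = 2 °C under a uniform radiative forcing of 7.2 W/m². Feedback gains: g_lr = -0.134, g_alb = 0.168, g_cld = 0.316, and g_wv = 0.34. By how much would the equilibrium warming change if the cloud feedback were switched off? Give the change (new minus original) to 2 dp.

Original: g = 0.69, ΔT = 2/(1−0.69) = 6.4516 °C.
Without cloud: g' = 0.374, ΔT' = 2/(1−0.374) = 3.1949 °C.
Change = 3.1949 − 6.4516 = -3.26 °C.

-3.26 °C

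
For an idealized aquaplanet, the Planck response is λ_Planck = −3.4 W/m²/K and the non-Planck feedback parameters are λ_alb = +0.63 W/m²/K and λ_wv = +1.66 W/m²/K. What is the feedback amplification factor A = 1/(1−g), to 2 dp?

Convert to gains: g_alb = 0.63/3.4 = 0.1853; g_wv = 1.66/3.4 = 0.4882.
Total gain g = 0.6735.
A = 1/(1 − 0.6735) = 3.06.

3.06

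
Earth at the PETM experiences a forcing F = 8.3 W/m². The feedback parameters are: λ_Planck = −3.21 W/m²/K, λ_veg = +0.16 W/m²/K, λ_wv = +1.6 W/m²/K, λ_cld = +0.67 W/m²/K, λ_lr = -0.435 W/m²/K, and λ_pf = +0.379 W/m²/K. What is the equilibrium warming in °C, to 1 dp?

9.9 °C

Net feedback parameter λ = (−3.21) + (+0.16) + (+1.6) + (+0.67) + (-0.435) + (+0.379) = -0.836 W/m²/K.
ΔT = −F/λ = −8.3/(-0.836) = 9.9 °C.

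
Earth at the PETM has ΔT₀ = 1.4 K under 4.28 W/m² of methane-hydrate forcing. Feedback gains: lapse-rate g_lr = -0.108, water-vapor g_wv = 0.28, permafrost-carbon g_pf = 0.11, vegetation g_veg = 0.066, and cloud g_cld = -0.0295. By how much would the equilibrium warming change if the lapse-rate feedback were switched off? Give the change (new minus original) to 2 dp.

0.39 K

Original: g = 0.3185, ΔT = 1.4/(1−0.3185) = 2.0543 K.
Without lapse-rate: g' = 0.4265, ΔT' = 1.4/(1−0.4265) = 2.4412 K.
Change = 2.4412 − 2.0543 = 0.39 K.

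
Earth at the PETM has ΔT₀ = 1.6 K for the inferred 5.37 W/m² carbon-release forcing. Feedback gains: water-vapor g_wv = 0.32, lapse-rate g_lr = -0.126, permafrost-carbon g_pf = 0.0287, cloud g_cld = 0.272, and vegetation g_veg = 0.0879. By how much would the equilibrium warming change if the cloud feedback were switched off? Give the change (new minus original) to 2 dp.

-1.51 K

Original: g = 0.5826, ΔT = 1.6/(1−0.5826) = 3.8333 K.
Without cloud: g' = 0.3106, ΔT' = 1.6/(1−0.3106) = 2.3209 K.
Change = 2.3209 − 3.8333 = -1.51 K.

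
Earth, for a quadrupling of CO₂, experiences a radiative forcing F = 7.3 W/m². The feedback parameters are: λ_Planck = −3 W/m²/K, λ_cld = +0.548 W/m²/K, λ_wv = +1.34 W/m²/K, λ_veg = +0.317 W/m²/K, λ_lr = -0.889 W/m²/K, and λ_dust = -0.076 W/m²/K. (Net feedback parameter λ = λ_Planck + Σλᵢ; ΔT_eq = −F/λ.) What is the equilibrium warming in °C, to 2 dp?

Net feedback parameter λ = (−3) + (+0.548) + (+1.34) + (+0.317) + (-0.889) + (-0.076) = -1.76 W/m²/K.
ΔT = −F/λ = −7.3/(-1.76) = 4.15 °C.

4.15 °C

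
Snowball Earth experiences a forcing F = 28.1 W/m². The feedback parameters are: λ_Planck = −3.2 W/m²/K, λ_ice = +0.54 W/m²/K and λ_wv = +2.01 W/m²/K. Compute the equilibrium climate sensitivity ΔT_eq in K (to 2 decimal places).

43.23 K

Net feedback parameter λ = (−3.2) + (+0.54) + (+2.01) = -0.65 W/m²/K.
ΔT = −F/λ = −28.1/(-0.65) = 43.23 K.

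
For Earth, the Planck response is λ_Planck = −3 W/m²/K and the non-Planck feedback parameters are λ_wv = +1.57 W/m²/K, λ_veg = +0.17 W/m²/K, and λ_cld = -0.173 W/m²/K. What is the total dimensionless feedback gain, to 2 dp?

Convert to gains: g_wv = 1.57/3 = 0.5233; g_veg = 0.17/3 = 0.05667; g_cld = -0.173/3 = -0.05767.
Total gain g = 0.5223.

0.52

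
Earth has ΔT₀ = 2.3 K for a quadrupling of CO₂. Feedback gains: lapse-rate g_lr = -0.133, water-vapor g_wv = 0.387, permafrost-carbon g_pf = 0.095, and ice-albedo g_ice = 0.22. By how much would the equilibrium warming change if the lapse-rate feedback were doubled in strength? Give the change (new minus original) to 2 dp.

Original: g = 0.569, ΔT = 2.3/(1−0.569) = 5.3364 K.
With doubled lapse-rate: g' = 0.436, ΔT' = 2.3/(1−0.436) = 4.0780 K.
Change = 4.0780 − 5.3364 = -1.26 K.

-1.26 K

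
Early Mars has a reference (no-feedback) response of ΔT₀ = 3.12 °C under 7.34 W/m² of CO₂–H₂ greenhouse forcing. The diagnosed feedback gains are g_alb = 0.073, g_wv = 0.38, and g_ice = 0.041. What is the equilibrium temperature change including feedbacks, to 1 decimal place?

Total gain g = 0.073 + 0.38 + 0.041 = 0.494.
Amplification A = 1/(1 − 0.494) = 1.976.
ΔT = 3.12 × 1.976 = 6.2 °C.

6.2 °C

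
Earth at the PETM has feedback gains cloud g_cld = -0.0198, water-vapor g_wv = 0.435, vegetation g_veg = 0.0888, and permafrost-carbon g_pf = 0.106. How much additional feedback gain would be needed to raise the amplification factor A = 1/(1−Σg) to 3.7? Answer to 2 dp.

Current total gain = 0.61.
Target gain for A = 3.7: g* = 1 − 1/3.7 = 0.7297.
Additional gain needed = 0.7297 − 0.61 = 0.12.

0.12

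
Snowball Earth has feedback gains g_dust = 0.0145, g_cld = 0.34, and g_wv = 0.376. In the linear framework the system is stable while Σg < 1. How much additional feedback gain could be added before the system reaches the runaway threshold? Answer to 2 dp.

Current total gain = 0.0145 + 0.34 + 0.376 = 0.7305.
Margin to runaway = 1 − 0.7305 = 0.27.

0.27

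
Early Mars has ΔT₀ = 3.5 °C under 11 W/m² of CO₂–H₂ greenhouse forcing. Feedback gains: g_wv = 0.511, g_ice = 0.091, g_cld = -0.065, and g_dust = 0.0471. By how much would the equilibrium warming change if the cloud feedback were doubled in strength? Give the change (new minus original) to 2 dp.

-1.14 °C

Original: g = 0.5841, ΔT = 3.5/(1−0.5841) = 8.4155 °C.
With doubled cloud: g' = 0.5191, ΔT' = 3.5/(1−0.5191) = 7.2780 °C.
Change = 7.2780 − 8.4155 = -1.14 °C.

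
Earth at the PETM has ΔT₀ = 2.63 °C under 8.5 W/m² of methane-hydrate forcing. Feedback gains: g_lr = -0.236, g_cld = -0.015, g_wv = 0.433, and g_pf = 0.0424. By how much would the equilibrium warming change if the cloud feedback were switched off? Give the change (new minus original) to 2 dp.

Original: g = 0.2244, ΔT = 2.63/(1−0.2244) = 3.3909 °C.
Without cloud: g' = 0.2394, ΔT' = 2.63/(1−0.2394) = 3.4578 °C.
Change = 3.4578 − 3.3909 = 0.07 °C.

0.07 °C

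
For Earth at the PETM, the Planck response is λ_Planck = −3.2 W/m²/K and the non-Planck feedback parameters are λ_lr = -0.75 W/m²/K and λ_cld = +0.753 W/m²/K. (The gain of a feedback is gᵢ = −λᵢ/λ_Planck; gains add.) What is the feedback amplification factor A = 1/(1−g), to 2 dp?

Convert to gains: g_lr = -0.75/3.2 = -0.2344; g_cld = 0.753/3.2 = 0.2353.
Total gain g = 0.0009.
A = 1/(1 − 0.0009) = 1.00.

1.00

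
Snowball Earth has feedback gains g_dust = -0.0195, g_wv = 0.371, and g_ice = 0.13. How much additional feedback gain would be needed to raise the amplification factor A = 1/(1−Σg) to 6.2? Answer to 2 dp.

0.36

Current total gain = 0.4815.
Target gain for A = 6.2: g* = 1 − 1/6.2 = 0.8387.
Additional gain needed = 0.8387 − 0.4815 = 0.36.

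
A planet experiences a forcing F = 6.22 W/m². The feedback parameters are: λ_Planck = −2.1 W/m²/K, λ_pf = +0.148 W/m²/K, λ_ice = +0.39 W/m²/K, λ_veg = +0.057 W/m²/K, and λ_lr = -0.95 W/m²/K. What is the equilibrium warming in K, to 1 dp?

2.5 K

Net feedback parameter λ = (−2.1) + (+0.148) + (+0.39) + (+0.057) + (-0.95) = -2.455 W/m²/K.
ΔT = −F/λ = −6.22/(-2.455) = 2.5 K.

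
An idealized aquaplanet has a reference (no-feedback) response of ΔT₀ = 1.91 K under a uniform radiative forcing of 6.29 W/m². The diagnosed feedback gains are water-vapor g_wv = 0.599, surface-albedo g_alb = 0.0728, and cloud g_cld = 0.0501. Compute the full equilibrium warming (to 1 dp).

6.9 K

Total gain g = 0.599 + 0.0728 + 0.0501 = 0.7219.
Amplification A = 1/(1 − 0.7219) = 3.596.
ΔT = 1.91 × 3.596 = 6.9 K.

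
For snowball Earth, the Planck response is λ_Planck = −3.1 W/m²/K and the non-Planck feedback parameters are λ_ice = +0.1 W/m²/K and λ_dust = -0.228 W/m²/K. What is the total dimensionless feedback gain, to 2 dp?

Convert to gains: g_ice = 0.1/3.1 = 0.03226; g_dust = -0.228/3.1 = -0.07355.
Total gain g = -0.04129.

-0.04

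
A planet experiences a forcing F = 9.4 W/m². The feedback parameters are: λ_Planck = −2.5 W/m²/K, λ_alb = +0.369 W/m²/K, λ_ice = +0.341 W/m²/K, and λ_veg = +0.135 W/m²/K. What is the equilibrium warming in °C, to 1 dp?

5.7 °C

Net feedback parameter λ = (−2.5) + (+0.369) + (+0.341) + (+0.135) = -1.655 W/m²/K.
ΔT = −F/λ = −9.4/(-1.655) = 5.7 °C.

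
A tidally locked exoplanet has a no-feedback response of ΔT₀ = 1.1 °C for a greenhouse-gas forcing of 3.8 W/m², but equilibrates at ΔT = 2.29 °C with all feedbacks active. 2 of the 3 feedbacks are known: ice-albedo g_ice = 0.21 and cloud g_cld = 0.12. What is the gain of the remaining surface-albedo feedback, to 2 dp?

0.19

Amplification A = ΔT/ΔT₀ = 2.29/1.1 = 2.082.
Total gain g = 1 − 1/A = 1 − 1/2.082 = 0.5197.
Known gains sum to 0.21 + 0.12 = 0.33.
g_alb = 0.5197 − 0.33 = 0.19.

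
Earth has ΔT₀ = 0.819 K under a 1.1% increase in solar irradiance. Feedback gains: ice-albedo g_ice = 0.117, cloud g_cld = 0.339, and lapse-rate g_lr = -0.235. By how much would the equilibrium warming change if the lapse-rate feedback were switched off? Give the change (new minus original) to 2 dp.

0.45 K

Original: g = 0.221, ΔT = 0.819/(1−0.221) = 1.0513 K.
Without lapse-rate: g' = 0.456, ΔT' = 0.819/(1−0.456) = 1.5055 K.
Change = 1.5055 − 1.0513 = 0.45 K.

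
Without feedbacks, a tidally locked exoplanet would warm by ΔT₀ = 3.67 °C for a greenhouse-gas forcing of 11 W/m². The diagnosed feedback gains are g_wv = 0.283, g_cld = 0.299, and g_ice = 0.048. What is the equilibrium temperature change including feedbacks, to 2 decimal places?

Total gain g = 0.283 + 0.299 + 0.048 = 0.63.
Amplification A = 1/(1 − 0.63) = 2.703.
ΔT = 3.67 × 2.703 = 9.92 °C.

9.92 °C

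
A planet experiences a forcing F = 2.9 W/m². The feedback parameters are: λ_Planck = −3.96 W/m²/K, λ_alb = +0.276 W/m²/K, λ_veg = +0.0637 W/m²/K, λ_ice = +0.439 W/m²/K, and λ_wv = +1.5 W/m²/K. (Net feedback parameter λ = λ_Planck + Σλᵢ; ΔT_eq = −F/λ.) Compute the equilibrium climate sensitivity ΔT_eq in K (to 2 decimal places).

1.72 K

Net feedback parameter λ = (−3.96) + (+0.276) + (+0.0637) + (+0.439) + (+1.5) = -1.6813 W/m²/K.
ΔT = −F/λ = −2.9/(-1.6813) = 1.72 K.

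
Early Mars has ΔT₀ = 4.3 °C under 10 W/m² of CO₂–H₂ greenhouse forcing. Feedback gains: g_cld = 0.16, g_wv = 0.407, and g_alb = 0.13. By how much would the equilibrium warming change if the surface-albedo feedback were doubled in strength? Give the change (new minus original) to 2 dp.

10.66 °C

Original: g = 0.697, ΔT = 4.3/(1−0.697) = 14.1914 °C.
With doubled surface-albedo: g' = 0.827, ΔT' = 4.3/(1−0.827) = 24.8555 °C.
Change = 24.8555 − 14.1914 = 10.66 °C.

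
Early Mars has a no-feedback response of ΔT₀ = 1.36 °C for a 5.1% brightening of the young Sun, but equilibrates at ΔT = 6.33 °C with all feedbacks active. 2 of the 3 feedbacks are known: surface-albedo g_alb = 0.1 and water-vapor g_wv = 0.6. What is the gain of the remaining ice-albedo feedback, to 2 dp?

0.09

Amplification A = ΔT/ΔT₀ = 6.33/1.36 = 4.654.
Total gain g = 1 − 1/A = 1 − 1/4.654 = 0.7851.
Known gains sum to 0.1 + 0.6 = 0.7.
g_ice = 0.7851 − 0.7 = 0.09.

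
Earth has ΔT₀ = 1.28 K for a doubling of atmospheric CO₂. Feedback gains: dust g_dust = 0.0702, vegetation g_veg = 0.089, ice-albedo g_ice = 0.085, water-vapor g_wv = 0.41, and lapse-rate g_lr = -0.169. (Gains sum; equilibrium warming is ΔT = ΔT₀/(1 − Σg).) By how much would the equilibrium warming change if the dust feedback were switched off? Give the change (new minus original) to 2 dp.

-0.30 K

Original: g = 0.4852, ΔT = 1.28/(1−0.4852) = 2.4864 K.
Without dust: g' = 0.415, ΔT' = 1.28/(1−0.415) = 2.1880 K.
Change = 2.1880 − 2.4864 = -0.30 K.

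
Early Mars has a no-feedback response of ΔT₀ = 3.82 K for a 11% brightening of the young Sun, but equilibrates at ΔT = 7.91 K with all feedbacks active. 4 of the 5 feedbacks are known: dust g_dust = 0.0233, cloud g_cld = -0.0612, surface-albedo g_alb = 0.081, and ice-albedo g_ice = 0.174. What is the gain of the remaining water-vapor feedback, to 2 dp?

Amplification A = ΔT/ΔT₀ = 7.91/3.82 = 2.071.
Total gain g = 1 − 1/A = 1 − 1/2.071 = 0.5171.
Known gains sum to 0.0233 − 0.0612 + 0.081 + 0.174 = 0.2171.
g_wv = 0.5171 − 0.2171 = 0.30.

0.30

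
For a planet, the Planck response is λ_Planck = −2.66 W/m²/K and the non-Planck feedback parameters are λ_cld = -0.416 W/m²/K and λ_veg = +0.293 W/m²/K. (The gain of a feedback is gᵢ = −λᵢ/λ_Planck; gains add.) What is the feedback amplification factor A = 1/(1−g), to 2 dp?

0.96

Convert to gains: g_cld = -0.416/2.66 = -0.1564; g_veg = 0.293/2.66 = 0.1102.
Total gain g = -0.0462.
A = 1/(1 + 0.0462) = 0.96.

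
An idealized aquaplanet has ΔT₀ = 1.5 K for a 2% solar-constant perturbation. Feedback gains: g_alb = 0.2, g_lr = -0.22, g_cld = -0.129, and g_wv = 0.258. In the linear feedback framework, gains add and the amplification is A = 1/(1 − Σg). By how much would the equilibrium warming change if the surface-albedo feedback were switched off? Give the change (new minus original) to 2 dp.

Original: g = 0.109, ΔT = 1.5/(1−0.109) = 1.6835 K.
Without surface-albedo: g' = -0.091, ΔT' = 1.5/(1+0.091) = 1.3749 K.
Change = 1.3749 − 1.6835 = -0.31 K.

-0.31 K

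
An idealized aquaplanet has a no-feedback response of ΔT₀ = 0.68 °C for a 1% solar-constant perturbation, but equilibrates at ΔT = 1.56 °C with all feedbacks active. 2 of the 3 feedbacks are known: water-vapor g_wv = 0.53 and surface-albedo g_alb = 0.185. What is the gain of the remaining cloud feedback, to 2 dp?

-0.15

Amplification A = ΔT/ΔT₀ = 1.56/0.68 = 2.294.
Total gain g = 1 − 1/A = 1 − 1/2.294 = 0.5641.
Known gains sum to 0.53 + 0.185 = 0.715.
g_cld = 0.5641 − 0.715 = -0.15.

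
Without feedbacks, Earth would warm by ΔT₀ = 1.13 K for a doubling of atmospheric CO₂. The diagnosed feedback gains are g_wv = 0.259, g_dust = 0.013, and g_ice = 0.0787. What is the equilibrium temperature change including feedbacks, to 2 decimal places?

1.74 K

Total gain g = 0.259 + 0.013 + 0.0787 = 0.3507.
Amplification A = 1/(1 − 0.3507) = 1.54.
ΔT = 1.13 × 1.54 = 1.74 K.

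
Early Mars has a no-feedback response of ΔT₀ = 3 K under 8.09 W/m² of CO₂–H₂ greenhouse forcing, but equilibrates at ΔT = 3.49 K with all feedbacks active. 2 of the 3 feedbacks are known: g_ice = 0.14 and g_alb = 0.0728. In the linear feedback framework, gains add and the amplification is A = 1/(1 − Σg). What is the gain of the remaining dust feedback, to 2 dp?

-0.07

Amplification A = ΔT/ΔT₀ = 3.49/3 = 1.163.
Total gain g = 1 − 1/A = 1 − 1/1.163 = 0.1402.
Known gains sum to 0.14 + 0.0728 = 0.2128.
g_dust = 0.1402 − 0.2128 = -0.07.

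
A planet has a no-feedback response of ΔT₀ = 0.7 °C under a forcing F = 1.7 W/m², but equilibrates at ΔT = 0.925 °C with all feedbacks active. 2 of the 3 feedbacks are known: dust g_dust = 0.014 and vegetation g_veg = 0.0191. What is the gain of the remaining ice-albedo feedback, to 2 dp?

0.21

Amplification A = ΔT/ΔT₀ = 0.925/0.7 = 1.321.
Total gain g = 1 − 1/A = 1 − 1/1.321 = 0.243.
Known gains sum to 0.014 + 0.0191 = 0.0331.
g_ice = 0.243 − 0.0331 = 0.21.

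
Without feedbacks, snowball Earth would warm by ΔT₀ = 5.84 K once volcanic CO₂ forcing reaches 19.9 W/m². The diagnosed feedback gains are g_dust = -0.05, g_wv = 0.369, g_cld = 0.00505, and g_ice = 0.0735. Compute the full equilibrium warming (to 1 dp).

Total gain g = -0.05 + 0.369 + 0.00505 + 0.0735 = 0.39755.
Amplification A = 1/(1 − 0.39755) = 1.66.
ΔT = 5.84 × 1.66 = 9.7 K.

9.7 K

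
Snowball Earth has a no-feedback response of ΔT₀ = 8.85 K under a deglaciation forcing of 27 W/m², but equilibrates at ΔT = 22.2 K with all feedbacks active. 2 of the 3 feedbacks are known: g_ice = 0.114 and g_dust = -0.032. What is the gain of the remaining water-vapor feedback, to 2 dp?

0.52

Amplification A = ΔT/ΔT₀ = 22.2/8.85 = 2.508.
Total gain g = 1 − 1/A = 1 − 1/2.508 = 0.6013.
Known gains sum to 0.114 − 0.032 = 0.082.
g_wv = 0.6013 − 0.082 = 0.52.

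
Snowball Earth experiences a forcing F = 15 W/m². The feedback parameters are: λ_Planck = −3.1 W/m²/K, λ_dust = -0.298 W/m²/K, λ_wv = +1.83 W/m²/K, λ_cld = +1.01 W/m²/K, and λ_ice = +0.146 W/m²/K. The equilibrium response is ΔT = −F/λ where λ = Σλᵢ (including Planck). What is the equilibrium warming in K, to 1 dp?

36.4 K

Net feedback parameter λ = (−3.1) + (-0.298) + (+1.83) + (+1.01) + (+0.146) = -0.412 W/m²/K.
ΔT = −F/λ = −15/(-0.412) = 36.4 K.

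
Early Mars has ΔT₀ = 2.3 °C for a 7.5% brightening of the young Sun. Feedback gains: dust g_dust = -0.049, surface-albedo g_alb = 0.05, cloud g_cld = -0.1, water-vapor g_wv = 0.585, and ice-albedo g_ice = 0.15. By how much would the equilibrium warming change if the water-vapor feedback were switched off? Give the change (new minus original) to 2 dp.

Original: g = 0.636, ΔT = 2.3/(1−0.636) = 6.3187 °C.
Without water-vapor: g' = 0.051, ΔT' = 2.3/(1−0.051) = 2.4236 °C.
Change = 2.4236 − 6.3187 = -3.90 °C.

-3.90 °C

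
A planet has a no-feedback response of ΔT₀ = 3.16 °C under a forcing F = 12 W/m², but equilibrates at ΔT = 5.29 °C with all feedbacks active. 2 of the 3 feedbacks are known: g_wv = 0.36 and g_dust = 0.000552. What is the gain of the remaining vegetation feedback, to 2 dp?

Amplification A = ΔT/ΔT₀ = 5.29/3.16 = 1.674.
Total gain g = 1 − 1/A = 1 − 1/1.674 = 0.4026.
Known gains sum to 0.36 + 0.000552 = 0.360552.
g_veg = 0.4026 − 0.360552 = 0.04.

0.04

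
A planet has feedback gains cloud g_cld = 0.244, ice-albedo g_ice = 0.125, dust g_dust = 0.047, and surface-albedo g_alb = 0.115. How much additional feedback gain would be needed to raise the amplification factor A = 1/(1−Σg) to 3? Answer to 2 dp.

Current total gain = 0.531.
Target gain for A = 3: g* = 1 − 1/3 = 0.6667.
Additional gain needed = 0.6667 − 0.531 = 0.14.

0.14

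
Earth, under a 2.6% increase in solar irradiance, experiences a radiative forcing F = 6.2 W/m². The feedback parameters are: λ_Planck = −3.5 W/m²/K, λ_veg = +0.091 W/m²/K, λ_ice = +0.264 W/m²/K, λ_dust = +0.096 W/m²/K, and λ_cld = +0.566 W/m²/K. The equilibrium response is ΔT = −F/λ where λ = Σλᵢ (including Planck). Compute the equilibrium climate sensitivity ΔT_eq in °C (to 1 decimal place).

Net feedback parameter λ = (−3.5) + (+0.091) + (+0.264) + (+0.096) + (+0.566) = -2.483 W/m²/K.
ΔT = −F/λ = −6.2/(-2.483) = 2.5 °C.

2.5 °C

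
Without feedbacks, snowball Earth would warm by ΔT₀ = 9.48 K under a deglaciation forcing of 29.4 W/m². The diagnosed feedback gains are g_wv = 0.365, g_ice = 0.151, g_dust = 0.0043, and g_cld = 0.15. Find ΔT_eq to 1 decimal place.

Total gain g = 0.365 + 0.151 + 0.0043 + 0.15 = 0.6703.
Amplification A = 1/(1 − 0.6703) = 3.033.
ΔT = 9.48 × 3.033 = 28.8 K.

28.8 K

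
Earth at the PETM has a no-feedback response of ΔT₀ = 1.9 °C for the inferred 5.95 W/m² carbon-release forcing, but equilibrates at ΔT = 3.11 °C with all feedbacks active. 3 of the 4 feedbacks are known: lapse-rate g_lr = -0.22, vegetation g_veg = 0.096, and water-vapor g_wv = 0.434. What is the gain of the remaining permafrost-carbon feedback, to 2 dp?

0.08

Amplification A = ΔT/ΔT₀ = 3.11/1.9 = 1.637.
Total gain g = 1 − 1/A = 1 − 1/1.637 = 0.3891.
Known gains sum to -0.22 + 0.096 + 0.434 = 0.31.
g_pf = 0.3891 − 0.31 = 0.08.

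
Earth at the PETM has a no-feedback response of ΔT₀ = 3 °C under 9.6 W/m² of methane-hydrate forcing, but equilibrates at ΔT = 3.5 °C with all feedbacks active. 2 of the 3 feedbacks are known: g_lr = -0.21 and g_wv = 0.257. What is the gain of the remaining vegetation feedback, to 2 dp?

Amplification A = ΔT/ΔT₀ = 3.5/3 = 1.167.
Total gain g = 1 − 1/A = 1 − 1/1.167 = 0.1431.
Known gains sum to -0.21 + 0.257 = 0.047.
g_veg = 0.1431 − 0.047 = 0.10.

0.10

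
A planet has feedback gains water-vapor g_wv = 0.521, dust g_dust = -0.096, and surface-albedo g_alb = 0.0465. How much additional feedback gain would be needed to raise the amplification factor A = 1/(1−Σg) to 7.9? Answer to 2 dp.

0.40

Current total gain = 0.4715.
Target gain for A = 7.9: g* = 1 − 1/7.9 = 0.8734.
Additional gain needed = 0.8734 − 0.4715 = 0.40.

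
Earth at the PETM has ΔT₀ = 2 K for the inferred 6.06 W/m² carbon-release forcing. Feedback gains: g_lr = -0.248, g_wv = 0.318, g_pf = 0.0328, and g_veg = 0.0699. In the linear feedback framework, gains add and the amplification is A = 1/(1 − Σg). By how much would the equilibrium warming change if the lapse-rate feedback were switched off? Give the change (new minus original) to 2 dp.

Original: g = 0.1727, ΔT = 2/(1−0.1727) = 2.4175 K.
Without lapse-rate: g' = 0.4207, ΔT' = 2/(1−0.4207) = 3.4524 K.
Change = 3.4524 − 2.4175 = 1.03 K.

1.03 K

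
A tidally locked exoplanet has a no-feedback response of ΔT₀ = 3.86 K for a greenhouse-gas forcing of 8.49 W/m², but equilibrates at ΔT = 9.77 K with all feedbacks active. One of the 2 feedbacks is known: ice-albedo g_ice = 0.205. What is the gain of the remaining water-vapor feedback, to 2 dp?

0.40

Amplification A = ΔT/ΔT₀ = 9.77/3.86 = 2.531.
Total gain g = 1 − 1/A = 1 − 1/2.531 = 0.6049.
The known gain is 0.205.
g_wv = 0.6049 − 0.205 = 0.40.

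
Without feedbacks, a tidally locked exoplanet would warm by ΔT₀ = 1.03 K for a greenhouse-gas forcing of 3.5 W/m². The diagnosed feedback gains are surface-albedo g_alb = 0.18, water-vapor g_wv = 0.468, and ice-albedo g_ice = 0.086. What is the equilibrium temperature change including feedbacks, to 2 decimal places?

Total gain g = 0.18 + 0.468 + 0.086 = 0.734.
Amplification A = 1/(1 − 0.734) = 3.759.
ΔT = 1.03 × 3.759 = 3.87 K.

3.87 K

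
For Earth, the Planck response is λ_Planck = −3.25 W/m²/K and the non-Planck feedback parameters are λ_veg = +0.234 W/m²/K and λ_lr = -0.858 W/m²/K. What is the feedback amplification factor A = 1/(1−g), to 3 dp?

0.839

Convert to gains: g_veg = 0.234/3.25 = 0.072; g_lr = -0.858/3.25 = -0.264.
Total gain g = -0.192.
A = 1/(1 + 0.192) = 0.839.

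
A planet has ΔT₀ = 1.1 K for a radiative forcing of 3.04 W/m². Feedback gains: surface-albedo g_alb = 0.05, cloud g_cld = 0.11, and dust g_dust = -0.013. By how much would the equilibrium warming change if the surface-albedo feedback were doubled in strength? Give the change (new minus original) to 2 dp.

0.08 K

Original: g = 0.147, ΔT = 1.1/(1−0.147) = 1.2896 K.
With doubled surface-albedo: g' = 0.197, ΔT' = 1.1/(1−0.197) = 1.3699 K.
Change = 1.3699 − 1.2896 = 0.08 K.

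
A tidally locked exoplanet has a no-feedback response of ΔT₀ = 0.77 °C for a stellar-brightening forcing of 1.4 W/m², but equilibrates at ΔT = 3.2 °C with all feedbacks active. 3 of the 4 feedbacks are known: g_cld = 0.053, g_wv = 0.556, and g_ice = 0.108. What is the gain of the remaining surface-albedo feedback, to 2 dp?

0.04

Amplification A = ΔT/ΔT₀ = 3.2/0.77 = 4.156.
Total gain g = 1 − 1/A = 1 − 1/4.156 = 0.7594.
Known gains sum to 0.053 + 0.556 + 0.108 = 0.717.
g_alb = 0.7594 − 0.717 = 0.04.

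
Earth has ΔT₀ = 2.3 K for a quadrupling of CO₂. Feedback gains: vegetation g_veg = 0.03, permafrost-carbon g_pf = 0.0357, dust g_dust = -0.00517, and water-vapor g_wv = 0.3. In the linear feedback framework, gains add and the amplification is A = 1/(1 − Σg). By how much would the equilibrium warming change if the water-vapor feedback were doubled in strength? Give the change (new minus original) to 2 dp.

3.18 K

Original: g = 0.36053, ΔT = 2.3/(1−0.36053) = 3.5967 K.
With doubled water-vapor: g' = 0.66053, ΔT' = 2.3/(1−0.66053) = 6.7753 K.
Change = 6.7753 − 3.5967 = 3.18 K.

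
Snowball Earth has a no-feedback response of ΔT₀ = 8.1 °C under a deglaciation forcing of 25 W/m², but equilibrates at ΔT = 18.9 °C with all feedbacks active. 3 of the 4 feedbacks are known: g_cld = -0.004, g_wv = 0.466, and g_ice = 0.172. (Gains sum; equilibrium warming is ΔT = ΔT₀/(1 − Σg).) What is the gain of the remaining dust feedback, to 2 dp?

Amplification A = ΔT/ΔT₀ = 18.9/8.1 = 2.333.
Total gain g = 1 − 1/A = 1 − 1/2.333 = 0.5714.
Known gains sum to -0.004 + 0.466 + 0.172 = 0.634.
g_dust = 0.5714 − 0.634 = -0.06.

-0.06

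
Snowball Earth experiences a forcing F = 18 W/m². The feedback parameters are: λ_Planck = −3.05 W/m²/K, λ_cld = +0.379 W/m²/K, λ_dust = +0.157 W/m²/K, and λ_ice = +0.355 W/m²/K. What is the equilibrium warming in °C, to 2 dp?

Net feedback parameter λ = (−3.05) + (+0.379) + (+0.157) + (+0.355) = -2.159 W/m²/K.
ΔT = −F/λ = −18/(-2.159) = 8.34 °C.

8.34 °C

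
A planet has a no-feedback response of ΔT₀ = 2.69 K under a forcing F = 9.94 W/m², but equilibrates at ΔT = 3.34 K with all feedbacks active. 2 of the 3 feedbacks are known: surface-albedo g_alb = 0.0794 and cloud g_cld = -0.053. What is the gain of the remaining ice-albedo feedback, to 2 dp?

0.17

Amplification A = ΔT/ΔT₀ = 3.34/2.69 = 1.242.
Total gain g = 1 − 1/A = 1 − 1/1.242 = 0.1948.
Known gains sum to 0.0794 − 0.053 = 0.0264.
g_ice = 0.1948 − 0.0264 = 0.17.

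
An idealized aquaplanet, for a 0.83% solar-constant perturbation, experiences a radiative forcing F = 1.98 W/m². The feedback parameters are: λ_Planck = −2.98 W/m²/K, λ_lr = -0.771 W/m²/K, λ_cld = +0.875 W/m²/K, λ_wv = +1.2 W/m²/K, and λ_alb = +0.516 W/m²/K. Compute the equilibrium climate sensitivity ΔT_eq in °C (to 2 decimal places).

Net feedback parameter λ = (−2.98) + (-0.771) + (+0.875) + (+1.2) + (+0.516) = -1.16 W/m²/K.
ΔT = −F/λ = −1.98/(-1.16) = 1.71 °C.

1.71 °C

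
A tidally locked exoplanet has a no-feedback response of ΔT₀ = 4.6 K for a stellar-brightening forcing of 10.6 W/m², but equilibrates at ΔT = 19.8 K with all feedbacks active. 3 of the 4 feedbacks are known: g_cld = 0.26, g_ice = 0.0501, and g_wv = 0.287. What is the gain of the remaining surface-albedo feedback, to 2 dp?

Amplification A = ΔT/ΔT₀ = 19.8/4.6 = 4.304.
Total gain g = 1 − 1/A = 1 − 1/4.304 = 0.7677.
Known gains sum to 0.26 + 0.0501 + 0.287 = 0.5971.
g_alb = 0.7677 − 0.5971 = 0.17.

0.17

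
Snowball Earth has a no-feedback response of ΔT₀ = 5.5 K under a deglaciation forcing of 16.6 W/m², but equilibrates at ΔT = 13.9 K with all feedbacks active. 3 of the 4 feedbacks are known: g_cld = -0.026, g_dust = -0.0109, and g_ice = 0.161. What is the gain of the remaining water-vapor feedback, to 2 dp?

0.48

Amplification A = ΔT/ΔT₀ = 13.9/5.5 = 2.527.
Total gain g = 1 − 1/A = 1 − 1/2.527 = 0.6043.
Known gains sum to -0.026 − 0.0109 + 0.161 = 0.1241.
g_wv = 0.6043 − 0.1241 = 0.48.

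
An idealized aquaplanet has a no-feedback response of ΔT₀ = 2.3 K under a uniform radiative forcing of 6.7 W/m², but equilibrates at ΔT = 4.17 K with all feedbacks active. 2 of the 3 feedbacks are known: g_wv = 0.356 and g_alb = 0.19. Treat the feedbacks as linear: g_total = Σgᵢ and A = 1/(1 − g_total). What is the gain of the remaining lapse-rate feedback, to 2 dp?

-0.10

Amplification A = ΔT/ΔT₀ = 4.17/2.3 = 1.813.
Total gain g = 1 − 1/A = 1 − 1/1.813 = 0.4484.
Known gains sum to 0.356 + 0.19 = 0.546.
g_lr = 0.4484 − 0.546 = -0.10.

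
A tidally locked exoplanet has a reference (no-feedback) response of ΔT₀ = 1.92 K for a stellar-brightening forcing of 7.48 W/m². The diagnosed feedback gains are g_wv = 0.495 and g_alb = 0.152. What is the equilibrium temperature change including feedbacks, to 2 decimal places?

Total gain g = 0.495 + 0.152 = 0.647.
Amplification A = 1/(1 − 0.647) = 2.833.
ΔT = 1.92 × 2.833 = 5.44 K.

5.44 K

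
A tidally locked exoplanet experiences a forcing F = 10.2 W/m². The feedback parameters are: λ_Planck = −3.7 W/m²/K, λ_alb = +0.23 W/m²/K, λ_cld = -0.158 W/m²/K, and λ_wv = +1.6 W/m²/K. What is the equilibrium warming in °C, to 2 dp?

5.03 °C

Net feedback parameter λ = (−3.7) + (+0.23) + (-0.158) + (+1.6) = -2.028 W/m²/K.
ΔT = −F/λ = −10.2/(-2.028) = 5.03 °C.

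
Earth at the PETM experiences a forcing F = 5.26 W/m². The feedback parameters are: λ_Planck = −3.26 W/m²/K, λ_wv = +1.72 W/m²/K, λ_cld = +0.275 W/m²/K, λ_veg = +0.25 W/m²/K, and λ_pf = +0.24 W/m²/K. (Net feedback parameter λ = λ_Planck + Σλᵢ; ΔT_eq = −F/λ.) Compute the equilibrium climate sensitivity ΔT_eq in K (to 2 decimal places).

6.79 K

Net feedback parameter λ = (−3.26) + (+1.72) + (+0.275) + (+0.25) + (+0.24) = -0.775 W/m²/K.
ΔT = −F/λ = −5.26/(-0.775) = 6.79 K.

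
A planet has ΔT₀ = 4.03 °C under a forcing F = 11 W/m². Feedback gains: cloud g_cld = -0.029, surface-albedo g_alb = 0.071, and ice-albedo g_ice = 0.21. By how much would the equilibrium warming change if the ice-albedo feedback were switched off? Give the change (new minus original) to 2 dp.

Original: g = 0.252, ΔT = 4.03/(1−0.252) = 5.3877 °C.
Without ice-albedo: g' = 0.042, ΔT' = 4.03/(1−0.042) = 4.2067 °C.
Change = 4.2067 − 5.3877 = -1.18 °C.

-1.18 °C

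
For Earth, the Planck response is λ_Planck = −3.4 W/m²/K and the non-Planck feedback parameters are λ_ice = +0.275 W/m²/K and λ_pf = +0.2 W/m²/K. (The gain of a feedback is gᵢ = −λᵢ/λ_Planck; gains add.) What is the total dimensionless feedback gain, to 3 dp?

Convert to gains: g_ice = 0.275/3.4 = 0.08088; g_pf = 0.2/3.4 = 0.05882.
Total gain g = 0.1397.

0.140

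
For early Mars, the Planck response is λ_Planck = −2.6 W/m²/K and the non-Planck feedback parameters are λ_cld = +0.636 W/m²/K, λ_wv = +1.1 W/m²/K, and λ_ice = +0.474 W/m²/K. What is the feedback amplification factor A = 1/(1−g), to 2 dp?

Convert to gains: g_cld = 0.636/2.6 = 0.2446; g_wv = 1.1/2.6 = 0.4231; g_ice = 0.474/2.6 = 0.1823.
Total gain g = 0.85.
A = 1/(1 − 0.85) = 6.67.

6.67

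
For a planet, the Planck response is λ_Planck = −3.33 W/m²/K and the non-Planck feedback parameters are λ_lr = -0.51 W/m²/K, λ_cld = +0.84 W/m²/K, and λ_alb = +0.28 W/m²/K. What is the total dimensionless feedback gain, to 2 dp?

0.18

Convert to gains: g_lr = -0.51/3.33 = -0.1532; g_cld = 0.84/3.33 = 0.2523; g_alb = 0.28/3.33 = 0.08408.
Total gain g = 0.18318.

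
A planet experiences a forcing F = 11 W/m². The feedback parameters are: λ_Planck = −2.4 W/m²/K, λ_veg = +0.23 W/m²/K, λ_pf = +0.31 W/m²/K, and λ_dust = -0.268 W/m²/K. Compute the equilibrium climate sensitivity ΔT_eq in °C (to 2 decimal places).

Net feedback parameter λ = (−2.4) + (+0.23) + (+0.31) + (-0.268) = -2.128 W/m²/K.
ΔT = −F/λ = −11/(-2.128) = 5.17 °C.

5.17 °C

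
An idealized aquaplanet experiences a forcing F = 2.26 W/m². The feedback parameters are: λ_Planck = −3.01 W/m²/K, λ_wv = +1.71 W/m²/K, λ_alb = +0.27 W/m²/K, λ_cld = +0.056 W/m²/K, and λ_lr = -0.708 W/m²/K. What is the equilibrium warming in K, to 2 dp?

Net feedback parameter λ = (−3.01) + (+1.71) + (+0.27) + (+0.056) + (-0.708) = -1.682 W/m²/K.
ΔT = −F/λ = −2.26/(-1.682) = 1.34 K.

1.34 K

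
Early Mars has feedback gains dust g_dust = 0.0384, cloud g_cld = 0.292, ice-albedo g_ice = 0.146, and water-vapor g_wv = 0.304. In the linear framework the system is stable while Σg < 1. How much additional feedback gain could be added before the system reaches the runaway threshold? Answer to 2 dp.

Current total gain = 0.0384 + 0.292 + 0.146 + 0.304 = 0.7804.
Margin to runaway = 1 − 0.7804 = 0.22.

0.22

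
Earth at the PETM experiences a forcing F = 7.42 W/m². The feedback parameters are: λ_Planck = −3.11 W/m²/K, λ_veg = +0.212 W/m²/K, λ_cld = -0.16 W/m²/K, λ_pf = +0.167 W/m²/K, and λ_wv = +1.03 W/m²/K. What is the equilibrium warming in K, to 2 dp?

3.99 K

Net feedback parameter λ = (−3.11) + (+0.212) + (-0.16) + (+0.167) + (+1.03) = -1.861 W/m²/K.
ΔT = −F/λ = −7.42/(-1.861) = 3.99 K.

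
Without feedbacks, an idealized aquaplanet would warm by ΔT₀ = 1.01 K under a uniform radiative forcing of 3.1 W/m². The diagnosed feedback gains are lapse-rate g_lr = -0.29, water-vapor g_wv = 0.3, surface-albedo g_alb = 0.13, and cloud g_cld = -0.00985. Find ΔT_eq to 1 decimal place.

1.2 K

Total gain g = -0.29 + 0.3 + 0.13 − 0.00985 = 0.13015.
Amplification A = 1/(1 − 0.13015) = 1.15.
ΔT = 1.01 × 1.15 = 1.2 K.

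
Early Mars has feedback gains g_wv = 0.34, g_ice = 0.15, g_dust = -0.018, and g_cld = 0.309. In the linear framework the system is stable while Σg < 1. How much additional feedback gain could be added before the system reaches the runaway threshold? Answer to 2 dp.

Current total gain = 0.34 + 0.15 − 0.018 + 0.309 = 0.781.
Margin to runaway = 1 − 0.781 = 0.22.

0.22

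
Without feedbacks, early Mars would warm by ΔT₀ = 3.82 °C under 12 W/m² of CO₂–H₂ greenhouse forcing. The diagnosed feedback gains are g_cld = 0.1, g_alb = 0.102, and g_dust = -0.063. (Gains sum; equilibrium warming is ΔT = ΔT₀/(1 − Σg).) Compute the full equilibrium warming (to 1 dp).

Total gain g = 0.1 + 0.102 − 0.063 = 0.139.
Amplification A = 1/(1 − 0.139) = 1.161.
ΔT = 3.82 × 1.161 = 4.4 °C.

4.4 °C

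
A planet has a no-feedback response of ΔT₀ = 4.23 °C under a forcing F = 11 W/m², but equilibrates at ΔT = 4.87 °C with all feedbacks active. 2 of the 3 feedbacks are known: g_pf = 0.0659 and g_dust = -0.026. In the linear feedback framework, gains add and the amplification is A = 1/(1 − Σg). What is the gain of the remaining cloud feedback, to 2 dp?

0.09

Amplification A = ΔT/ΔT₀ = 4.87/4.23 = 1.151.
Total gain g = 1 − 1/A = 1 − 1/1.151 = 0.1312.
Known gains sum to 0.0659 − 0.026 = 0.0399.
g_cld = 0.1312 − 0.0399 = 0.09.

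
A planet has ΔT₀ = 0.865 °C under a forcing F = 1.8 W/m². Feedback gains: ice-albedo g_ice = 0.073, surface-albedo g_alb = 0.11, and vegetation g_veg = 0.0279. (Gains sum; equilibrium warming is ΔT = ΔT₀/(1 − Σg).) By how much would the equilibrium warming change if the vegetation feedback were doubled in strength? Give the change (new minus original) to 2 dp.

Original: g = 0.2109, ΔT = 0.865/(1−0.2109) = 1.0962 °C.
With doubled vegetation: g' = 0.2388, ΔT' = 0.865/(1−0.2388) = 1.1364 °C.
Change = 1.1364 − 1.0962 = 0.04 °C.

0.04 °C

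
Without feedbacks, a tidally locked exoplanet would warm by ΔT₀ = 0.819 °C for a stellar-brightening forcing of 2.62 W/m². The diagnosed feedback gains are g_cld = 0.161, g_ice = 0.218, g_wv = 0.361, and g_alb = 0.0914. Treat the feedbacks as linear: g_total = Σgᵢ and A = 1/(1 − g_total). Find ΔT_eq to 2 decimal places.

4.86 °C

Total gain g = 0.161 + 0.218 + 0.361 + 0.0914 = 0.8314.
Amplification A = 1/(1 − 0.8314) = 5.931.
ΔT = 0.819 × 5.931 = 4.86 °C.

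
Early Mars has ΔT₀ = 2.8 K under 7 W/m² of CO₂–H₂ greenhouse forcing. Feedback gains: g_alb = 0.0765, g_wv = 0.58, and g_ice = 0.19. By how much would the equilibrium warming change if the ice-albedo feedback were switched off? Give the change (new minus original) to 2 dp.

Original: g = 0.8465, ΔT = 2.8/(1−0.8465) = 18.2410 K.
Without ice-albedo: g' = 0.6565, ΔT' = 2.8/(1−0.6565) = 8.1514 K.
Change = 8.1514 − 18.2410 = -10.09 K.

-10.09 K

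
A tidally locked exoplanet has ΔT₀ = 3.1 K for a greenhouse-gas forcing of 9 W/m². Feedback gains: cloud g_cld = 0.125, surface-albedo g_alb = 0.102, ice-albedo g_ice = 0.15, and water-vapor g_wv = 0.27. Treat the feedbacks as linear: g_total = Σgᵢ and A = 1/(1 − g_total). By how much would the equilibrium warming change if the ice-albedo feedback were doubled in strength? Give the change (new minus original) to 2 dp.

6.49 K

Original: g = 0.647, ΔT = 3.1/(1−0.647) = 8.7819 K.
With doubled ice-albedo: g' = 0.797, ΔT' = 3.1/(1−0.797) = 15.2709 K.
Change = 15.2709 − 8.7819 = 6.49 K.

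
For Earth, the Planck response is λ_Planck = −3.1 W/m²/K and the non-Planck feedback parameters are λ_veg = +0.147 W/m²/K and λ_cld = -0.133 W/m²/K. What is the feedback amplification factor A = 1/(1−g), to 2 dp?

1.00

Convert to gains: g_veg = 0.147/3.1 = 0.04742; g_cld = -0.133/3.1 = -0.0429.
Total gain g = 0.00452.
A = 1/(1 − 0.00452) = 1.00.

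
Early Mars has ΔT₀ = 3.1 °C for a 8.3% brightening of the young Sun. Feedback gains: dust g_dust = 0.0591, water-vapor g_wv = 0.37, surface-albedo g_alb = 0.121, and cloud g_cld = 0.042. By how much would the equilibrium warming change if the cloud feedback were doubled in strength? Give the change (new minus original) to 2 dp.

0.87 °C

Original: g = 0.5921, ΔT = 3.1/(1−0.5921) = 7.5999 °C.
With doubled cloud: g' = 0.6341, ΔT' = 3.1/(1−0.6341) = 8.4723 °C.
Change = 8.4723 − 7.5999 = 0.87 °C.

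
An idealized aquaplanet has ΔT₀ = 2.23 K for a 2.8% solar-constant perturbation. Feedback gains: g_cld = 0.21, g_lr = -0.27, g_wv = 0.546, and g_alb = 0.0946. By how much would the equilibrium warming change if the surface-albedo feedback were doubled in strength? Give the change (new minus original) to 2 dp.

1.55 K

Original: g = 0.5806, ΔT = 2.23/(1−0.5806) = 5.3171 K.
With doubled surface-albedo: g' = 0.6752, ΔT' = 2.23/(1−0.6752) = 6.8658 K.
Change = 6.8658 − 5.3171 = 1.55 K.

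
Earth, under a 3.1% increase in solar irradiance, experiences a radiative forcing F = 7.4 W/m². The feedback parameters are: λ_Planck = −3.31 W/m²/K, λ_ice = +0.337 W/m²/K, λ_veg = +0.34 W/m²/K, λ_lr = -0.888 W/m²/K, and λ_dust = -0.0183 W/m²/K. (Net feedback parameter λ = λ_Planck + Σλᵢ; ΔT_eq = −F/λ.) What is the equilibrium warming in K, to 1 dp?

2.1 K

Net feedback parameter λ = (−3.31) + (+0.337) + (+0.34) + (-0.888) + (-0.0183) = -3.5393 W/m²/K.
ΔT = −F/λ = −7.4/(-3.5393) = 2.1 K.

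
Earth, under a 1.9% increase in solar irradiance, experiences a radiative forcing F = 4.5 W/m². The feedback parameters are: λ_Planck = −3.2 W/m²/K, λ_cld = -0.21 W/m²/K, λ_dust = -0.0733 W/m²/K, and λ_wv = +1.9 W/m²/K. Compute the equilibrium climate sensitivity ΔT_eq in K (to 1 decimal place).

2.8 K

Net feedback parameter λ = (−3.2) + (-0.21) + (-0.0733) + (+1.9) = -1.5833 W/m²/K.
ΔT = −F/λ = −4.5/(-1.5833) = 2.8 K.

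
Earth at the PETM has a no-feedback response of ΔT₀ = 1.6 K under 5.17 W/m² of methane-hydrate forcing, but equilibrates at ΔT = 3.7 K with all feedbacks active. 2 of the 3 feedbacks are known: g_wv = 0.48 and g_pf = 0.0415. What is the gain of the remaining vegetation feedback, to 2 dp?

0.05

Amplification A = ΔT/ΔT₀ = 3.7/1.6 = 2.312.
Total gain g = 1 − 1/A = 1 − 1/2.312 = 0.5675.
Known gains sum to 0.48 + 0.0415 = 0.5215.
g_veg = 0.5675 − 0.5215 = 0.05.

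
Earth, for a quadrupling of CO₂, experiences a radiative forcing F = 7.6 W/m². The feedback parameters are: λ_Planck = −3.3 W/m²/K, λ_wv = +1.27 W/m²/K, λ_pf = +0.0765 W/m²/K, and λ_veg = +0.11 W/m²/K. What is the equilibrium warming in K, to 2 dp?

Net feedback parameter λ = (−3.3) + (+1.27) + (+0.0765) + (+0.11) = -1.8435 W/m²/K.
ΔT = −F/λ = −7.6/(-1.8435) = 4.12 K.

4.12 K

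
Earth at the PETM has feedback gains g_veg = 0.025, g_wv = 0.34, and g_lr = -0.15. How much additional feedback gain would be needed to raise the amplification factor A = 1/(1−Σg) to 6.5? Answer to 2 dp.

0.63

Current total gain = 0.215.
Target gain for A = 6.5: g* = 1 − 1/6.5 = 0.8462.
Additional gain needed = 0.8462 − 0.215 = 0.63.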